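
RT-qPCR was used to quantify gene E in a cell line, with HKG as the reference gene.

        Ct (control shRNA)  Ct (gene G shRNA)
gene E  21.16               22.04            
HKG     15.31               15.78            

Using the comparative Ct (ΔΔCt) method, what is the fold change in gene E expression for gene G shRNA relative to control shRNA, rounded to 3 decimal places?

0.753

ΔCt(control shRNA) = 21.160 − 15.310 = 5.850
ΔCt(gene G shRNA) = 22.040 − 15.780 = 6.260
ΔΔCt = 6.260 − 5.850 = 0.410
Fold change = 2^(−0.410) = 0.7526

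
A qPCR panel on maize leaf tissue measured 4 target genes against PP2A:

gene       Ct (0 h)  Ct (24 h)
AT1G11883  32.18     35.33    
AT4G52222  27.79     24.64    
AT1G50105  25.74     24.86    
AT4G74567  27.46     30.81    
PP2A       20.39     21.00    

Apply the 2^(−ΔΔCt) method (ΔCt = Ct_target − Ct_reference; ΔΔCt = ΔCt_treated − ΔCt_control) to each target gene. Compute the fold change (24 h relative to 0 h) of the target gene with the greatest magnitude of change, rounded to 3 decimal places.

13.548

AT1G11883: ΔΔCt = (35.33−21.00) − (32.18−20.39) = 14.33 − 11.79 = 2.54; fold change = 2^-2.54 = 0.172
AT4G52222: ΔΔCt = (24.64−21.00) − (27.79−20.39) = 3.64 − 7.40 = -3.76; fold change = 2^3.76 = 13.548
AT1G50105: ΔΔCt = (24.86−21.00) − (25.74−20.39) = 3.86 − 5.35 = -1.49; fold change = 2^1.49 = 2.809
AT4G74567: ΔΔCt = (30.81−21.00) − (27.46−20.39) = 9.81 − 7.07 = 2.74; fold change = 2^-2.74 = 0.150
AT4G52222 has the largest |ΔΔCt| = 3.76.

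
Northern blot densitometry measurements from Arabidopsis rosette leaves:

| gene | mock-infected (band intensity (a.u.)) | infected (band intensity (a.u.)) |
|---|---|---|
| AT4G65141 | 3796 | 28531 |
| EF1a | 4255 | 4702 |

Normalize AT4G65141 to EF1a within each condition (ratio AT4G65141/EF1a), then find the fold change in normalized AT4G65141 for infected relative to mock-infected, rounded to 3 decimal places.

AT4G65141/EF1a (mock-infected) = 3796 / 4255 = 0.89213
AT4G65141/EF1a (infected) = 28531 / 4702 = 6.0678
Fold change = 6.0678 / 0.89213 = 6.8015

6.802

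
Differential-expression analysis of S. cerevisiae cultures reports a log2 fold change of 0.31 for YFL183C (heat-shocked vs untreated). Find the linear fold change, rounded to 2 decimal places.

Fold change = 2^(0.31) = 1.240

1.24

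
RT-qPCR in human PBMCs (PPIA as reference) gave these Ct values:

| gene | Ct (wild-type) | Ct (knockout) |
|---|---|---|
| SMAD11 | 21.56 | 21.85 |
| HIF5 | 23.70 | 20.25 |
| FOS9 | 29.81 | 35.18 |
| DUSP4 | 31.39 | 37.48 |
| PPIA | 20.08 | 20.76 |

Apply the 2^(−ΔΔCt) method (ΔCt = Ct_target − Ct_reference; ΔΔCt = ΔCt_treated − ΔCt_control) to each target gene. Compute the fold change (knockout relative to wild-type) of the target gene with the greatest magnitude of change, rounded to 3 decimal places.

0.024

SMAD11: ΔΔCt = (21.85−20.76) − (21.56−20.08) = 1.09 − 1.48 = -0.39; fold change = 2^0.39 = 1.310
HIF5: ΔΔCt = (20.25−20.76) − (23.70−20.08) = -0.51 − 3.62 = -4.13; fold change = 2^4.13 = 17.509
FOS9: ΔΔCt = (35.18−20.76) − (29.81−20.08) = 14.42 − 9.73 = 4.69; fold change = 2^-4.69 = 0.039
DUSP4: ΔΔCt = (37.48−20.76) − (31.39−20.08) = 16.72 − 11.31 = 5.41; fold change = 2^-5.41 = 0.024
DUSP4 has the largest |ΔΔCt| = 5.41.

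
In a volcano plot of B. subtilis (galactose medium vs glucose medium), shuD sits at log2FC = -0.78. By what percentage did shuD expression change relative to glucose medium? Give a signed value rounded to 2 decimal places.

-41.76%

Fold change = 2^(-0.78) = 0.5824
Percent change = (FC − 1) × 100% = (0.5824 − 1) × 100 = -41.76%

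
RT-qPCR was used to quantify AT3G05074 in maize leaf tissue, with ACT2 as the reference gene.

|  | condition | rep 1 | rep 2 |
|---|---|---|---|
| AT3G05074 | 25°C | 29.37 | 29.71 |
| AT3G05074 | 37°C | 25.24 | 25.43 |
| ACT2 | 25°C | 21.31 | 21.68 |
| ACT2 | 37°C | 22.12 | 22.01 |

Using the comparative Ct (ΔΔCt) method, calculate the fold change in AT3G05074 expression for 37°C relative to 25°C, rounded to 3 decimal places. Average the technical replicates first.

Mean Ct: AT3G05074 25°C 29.540; AT3G05074 37°C 25.335; ACT2 25°C 21.495; ACT2 37°C 22.065
ΔCt(25°C) = 29.540 − 21.495 = 8.045
ΔCt(37°C) = 25.335 − 22.065 = 3.270
ΔΔCt = 3.270 − 8.045 = -4.775
Fold change = 2^(−(-4.775)) = 2^4.775 = 27.3790

27.379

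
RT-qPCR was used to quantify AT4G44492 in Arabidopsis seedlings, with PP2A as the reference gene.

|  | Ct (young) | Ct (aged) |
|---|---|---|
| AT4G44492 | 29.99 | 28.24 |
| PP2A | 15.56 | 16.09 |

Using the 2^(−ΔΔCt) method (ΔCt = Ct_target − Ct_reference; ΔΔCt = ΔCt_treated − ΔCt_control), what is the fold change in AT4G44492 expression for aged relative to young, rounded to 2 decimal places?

4.86

ΔCt(young) = 29.990 − 15.560 = 14.430
ΔCt(aged) = 28.240 − 16.090 = 12.150
ΔΔCt = 12.150 − 14.430 = -2.280
Fold change = 2^(−(-2.280)) = 2^2.280 = 4.857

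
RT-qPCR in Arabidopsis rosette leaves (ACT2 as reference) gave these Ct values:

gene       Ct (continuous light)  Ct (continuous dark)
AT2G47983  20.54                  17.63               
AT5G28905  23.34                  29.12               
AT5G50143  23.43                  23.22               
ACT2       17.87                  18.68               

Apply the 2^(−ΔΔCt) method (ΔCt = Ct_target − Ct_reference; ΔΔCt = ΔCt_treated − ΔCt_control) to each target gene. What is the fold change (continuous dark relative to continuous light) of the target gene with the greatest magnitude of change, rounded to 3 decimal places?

AT2G47983: ΔΔCt = (17.63−18.68) − (20.54−17.87) = -1.05 − 2.67 = -3.72; fold change = 2^3.72 = 13.177
AT5G28905: ΔΔCt = (29.12−18.68) − (23.34−17.87) = 10.44 − 5.47 = 4.97; fold change = 2^-4.97 = 0.032
AT5G50143: ΔΔCt = (23.22−18.68) − (23.43−17.87) = 4.54 − 5.56 = -1.02; fold change = 2^1.02 = 2.028
AT5G28905 has the largest |ΔΔCt| = 4.97.

0.032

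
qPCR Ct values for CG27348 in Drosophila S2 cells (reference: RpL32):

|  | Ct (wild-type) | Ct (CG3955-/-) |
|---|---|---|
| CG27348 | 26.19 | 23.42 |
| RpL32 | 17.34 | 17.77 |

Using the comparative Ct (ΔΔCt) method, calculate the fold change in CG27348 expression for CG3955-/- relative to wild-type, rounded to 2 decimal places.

9.19

ΔCt(wild-type) = 26.190 − 17.340 = 8.850
ΔCt(CG3955-/-) = 23.420 − 17.770 = 5.650
ΔΔCt = 5.650 − 8.850 = -3.200
Fold change = 2^(−(-3.200)) = 2^3.200 = 9.190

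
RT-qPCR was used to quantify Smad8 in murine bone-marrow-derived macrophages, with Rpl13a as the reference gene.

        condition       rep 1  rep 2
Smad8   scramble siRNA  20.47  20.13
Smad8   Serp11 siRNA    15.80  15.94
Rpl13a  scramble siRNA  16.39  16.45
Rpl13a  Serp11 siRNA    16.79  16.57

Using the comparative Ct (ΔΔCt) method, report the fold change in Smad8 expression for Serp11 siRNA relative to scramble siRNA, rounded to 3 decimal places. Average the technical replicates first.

25.813

Mean Ct: Smad8 scramble siRNA 20.300; Smad8 Serp11 siRNA 15.870; Rpl13a scramble siRNA 16.420; Rpl13a Serp11 siRNA 16.680
ΔCt(scramble siRNA) = 20.300 − 16.420 = 3.880
ΔCt(Serp11 siRNA) = 15.870 − 16.680 = -0.810
ΔΔCt = -0.810 − 3.880 = -4.690
Fold change = 2^(−(-4.690)) = 2^4.690 = 25.8125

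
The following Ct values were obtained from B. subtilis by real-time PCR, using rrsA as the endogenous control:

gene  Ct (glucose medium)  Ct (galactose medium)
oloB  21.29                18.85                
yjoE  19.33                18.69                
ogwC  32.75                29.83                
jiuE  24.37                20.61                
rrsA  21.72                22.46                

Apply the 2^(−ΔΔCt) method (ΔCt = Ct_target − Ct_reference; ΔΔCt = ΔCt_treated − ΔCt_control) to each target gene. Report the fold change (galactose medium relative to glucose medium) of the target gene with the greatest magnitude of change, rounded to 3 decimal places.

22.627

oloB: ΔΔCt = (18.85−22.46) − (21.29−21.72) = -3.61 − (-0.43) = -3.18; fold change = 2^3.18 = 9.063
yjoE: ΔΔCt = (18.69−22.46) − (19.33−21.72) = -3.77 − (-2.39) = -1.38; fold change = 2^1.38 = 2.603
ogwC: ΔΔCt = (29.83−22.46) − (32.75−21.72) = 7.37 − 11.03 = -3.66; fold change = 2^3.66 = 12.641
jiuE: ΔΔCt = (20.61−22.46) − (24.37−21.72) = -1.85 − 2.65 = -4.50; fold change = 2^4.50 = 22.627
jiuE has the largest |ΔΔCt| = 4.50.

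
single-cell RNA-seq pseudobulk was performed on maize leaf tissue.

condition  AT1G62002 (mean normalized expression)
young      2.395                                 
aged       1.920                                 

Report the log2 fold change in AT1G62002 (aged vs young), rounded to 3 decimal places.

-0.319

Fold change = 1.920 / 2.395 = 0.8017
log2(0.8017) = -0.3189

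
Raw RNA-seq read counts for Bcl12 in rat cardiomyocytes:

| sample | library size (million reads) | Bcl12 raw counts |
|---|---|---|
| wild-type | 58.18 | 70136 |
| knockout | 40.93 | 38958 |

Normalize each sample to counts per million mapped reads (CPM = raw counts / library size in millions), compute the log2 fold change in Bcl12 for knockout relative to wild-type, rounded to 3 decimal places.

CPM(wild-type) = 70136 / 58.18 = 1205.5002
CPM(knockout) = 38958 / 40.93 = 951.8202
Fold change = 951.8202 / 1205.5002 = 0.78956
log2(0.78956) = -0.3409

-0.341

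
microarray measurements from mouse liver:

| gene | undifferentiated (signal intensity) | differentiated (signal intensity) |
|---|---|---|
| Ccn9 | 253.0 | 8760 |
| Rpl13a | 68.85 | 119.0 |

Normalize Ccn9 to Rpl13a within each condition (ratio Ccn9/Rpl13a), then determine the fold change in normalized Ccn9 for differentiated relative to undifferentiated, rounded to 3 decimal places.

20.033

Ccn9/Rpl13a (undifferentiated) = 253.0 / 68.85 = 3.6747
Ccn9/Rpl13a (differentiated) = 8760 / 119.0 = 73.613
Fold change = 73.613 / 3.6747 = 20.0327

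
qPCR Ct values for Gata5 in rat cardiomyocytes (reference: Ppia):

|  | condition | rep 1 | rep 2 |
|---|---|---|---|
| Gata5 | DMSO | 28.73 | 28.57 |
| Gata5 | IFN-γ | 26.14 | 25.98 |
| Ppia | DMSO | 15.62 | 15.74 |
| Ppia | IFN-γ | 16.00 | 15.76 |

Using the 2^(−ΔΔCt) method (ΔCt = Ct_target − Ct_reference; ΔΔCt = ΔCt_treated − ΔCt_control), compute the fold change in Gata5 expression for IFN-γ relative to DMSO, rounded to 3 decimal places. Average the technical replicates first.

6.916

Mean Ct: Gata5 DMSO 28.650; Gata5 IFN-γ 26.060; Ppia DMSO 15.680; Ppia IFN-γ 15.880
ΔCt(DMSO) = 28.650 − 15.680 = 12.970
ΔCt(IFN-γ) = 26.060 − 15.880 = 10.180
ΔΔCt = 10.180 − 12.970 = -2.790
Fold change = 2^(−(-2.790)) = 2^2.790 = 6.9163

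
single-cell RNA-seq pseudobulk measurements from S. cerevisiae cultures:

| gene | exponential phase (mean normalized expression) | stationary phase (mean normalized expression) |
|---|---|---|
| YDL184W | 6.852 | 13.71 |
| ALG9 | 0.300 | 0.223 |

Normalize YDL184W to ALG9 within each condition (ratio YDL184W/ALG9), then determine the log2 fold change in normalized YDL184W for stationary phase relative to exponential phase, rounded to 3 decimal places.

YDL184W/ALG9 (exponential phase) = 6.852 / 0.300 = 22.84
YDL184W/ALG9 (stationary phase) = 13.71 / 0.223 = 61.48
Fold change = 61.48 / 22.84 = 2.6918
log2(2.6918) = 1.4286

1.429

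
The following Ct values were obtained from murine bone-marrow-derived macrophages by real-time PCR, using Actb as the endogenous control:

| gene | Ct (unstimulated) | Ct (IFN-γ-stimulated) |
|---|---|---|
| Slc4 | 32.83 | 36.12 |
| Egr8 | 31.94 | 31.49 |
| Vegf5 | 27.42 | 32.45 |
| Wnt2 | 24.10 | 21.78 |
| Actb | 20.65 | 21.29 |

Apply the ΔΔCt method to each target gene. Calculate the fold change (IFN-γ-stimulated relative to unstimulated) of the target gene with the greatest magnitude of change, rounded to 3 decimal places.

0.048

Slc4: ΔΔCt = (36.12−21.29) − (32.83−20.65) = 14.83 − 12.18 = 2.65; fold change = 2^-2.65 = 0.159
Egr8: ΔΔCt = (31.49−21.29) − (31.94−20.65) = 10.20 − 11.29 = -1.09; fold change = 2^1.09 = 2.129
Vegf5: ΔΔCt = (32.45−21.29) − (27.42−20.65) = 11.16 − 6.77 = 4.39; fold change = 2^-4.39 = 0.048
Wnt2: ΔΔCt = (21.78−21.29) − (24.10−20.65) = 0.49 − 3.45 = -2.96; fold change = 2^2.96 = 7.781
Vegf5 has the largest |ΔΔCt| = 4.39.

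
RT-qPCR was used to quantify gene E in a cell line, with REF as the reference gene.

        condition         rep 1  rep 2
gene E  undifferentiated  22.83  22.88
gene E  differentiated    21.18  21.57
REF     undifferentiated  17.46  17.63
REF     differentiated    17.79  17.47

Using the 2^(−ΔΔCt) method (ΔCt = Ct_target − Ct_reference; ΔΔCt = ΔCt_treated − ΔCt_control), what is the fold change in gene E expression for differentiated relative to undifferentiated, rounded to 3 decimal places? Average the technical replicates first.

Mean Ct: gene E undifferentiated 22.855; gene E differentiated 21.375; REF undifferentiated 17.545; REF differentiated 17.630
ΔCt(undifferentiated) = 22.855 − 17.545 = 5.310
ΔCt(differentiated) = 21.375 − 17.630 = 3.745
ΔΔCt = 3.745 − 5.310 = -1.565
Fold change = 2^(−(-1.565)) = 2^1.565 = 2.9588

2.959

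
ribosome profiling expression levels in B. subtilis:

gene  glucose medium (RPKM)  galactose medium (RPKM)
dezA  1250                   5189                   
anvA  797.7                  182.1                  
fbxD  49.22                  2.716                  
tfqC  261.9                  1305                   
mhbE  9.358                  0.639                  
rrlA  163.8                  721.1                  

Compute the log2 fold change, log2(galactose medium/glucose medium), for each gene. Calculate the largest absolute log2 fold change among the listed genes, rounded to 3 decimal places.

log2(5189/1250) = 2.054  (dezA)
log2(182.1/797.7) = -2.131  (anvA)
log2(2.716/49.22) = -4.180  (fbxD)
log2(1305/261.9) = 2.317  (tfqC)
log2(0.639/9.358) = -3.872  (mhbE)
log2(721.1/163.8) = 2.138  (rrlA)
The largest magnitude belongs to fbxD.

4.180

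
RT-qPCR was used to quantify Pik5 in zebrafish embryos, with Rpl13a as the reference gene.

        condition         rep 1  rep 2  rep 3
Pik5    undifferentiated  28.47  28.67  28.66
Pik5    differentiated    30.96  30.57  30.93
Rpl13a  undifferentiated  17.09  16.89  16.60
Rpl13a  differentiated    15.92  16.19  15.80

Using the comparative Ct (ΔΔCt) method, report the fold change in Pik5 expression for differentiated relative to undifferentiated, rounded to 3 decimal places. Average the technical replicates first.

0.116

Mean Ct: Pik5 undifferentiated 28.600; Pik5 differentiated 30.820; Rpl13a undifferentiated 16.860; Rpl13a differentiated 15.970
ΔCt(undifferentiated) = 28.600 − 16.860 = 11.740
ΔCt(differentiated) = 30.820 − 15.970 = 14.850
ΔΔCt = 14.850 − 11.740 = 3.110
Fold change = 2^(−3.110) = 0.1158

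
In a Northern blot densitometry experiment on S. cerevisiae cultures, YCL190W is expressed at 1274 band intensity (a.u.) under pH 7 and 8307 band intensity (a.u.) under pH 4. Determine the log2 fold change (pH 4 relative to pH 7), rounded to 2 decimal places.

Fold change = 8307 / 1274 = 6.5204
log2(6.5204) = 2.705

2.70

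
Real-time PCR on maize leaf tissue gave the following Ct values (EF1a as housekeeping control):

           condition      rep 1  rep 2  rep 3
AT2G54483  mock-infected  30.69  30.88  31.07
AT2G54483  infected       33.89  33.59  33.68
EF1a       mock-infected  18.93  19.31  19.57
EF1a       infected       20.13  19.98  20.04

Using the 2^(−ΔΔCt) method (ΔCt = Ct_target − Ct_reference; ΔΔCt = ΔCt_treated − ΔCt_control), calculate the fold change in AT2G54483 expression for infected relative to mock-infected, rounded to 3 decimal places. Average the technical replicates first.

0.240

Mean Ct: AT2G54483 mock-infected 30.880; AT2G54483 infected 33.720; EF1a mock-infected 19.270; EF1a infected 20.050
ΔCt(mock-infected) = 30.880 − 19.270 = 11.610
ΔCt(infected) = 33.720 − 20.050 = 13.670
ΔΔCt = 13.670 − 11.610 = 2.060
Fold change = 2^(−2.060) = 0.2398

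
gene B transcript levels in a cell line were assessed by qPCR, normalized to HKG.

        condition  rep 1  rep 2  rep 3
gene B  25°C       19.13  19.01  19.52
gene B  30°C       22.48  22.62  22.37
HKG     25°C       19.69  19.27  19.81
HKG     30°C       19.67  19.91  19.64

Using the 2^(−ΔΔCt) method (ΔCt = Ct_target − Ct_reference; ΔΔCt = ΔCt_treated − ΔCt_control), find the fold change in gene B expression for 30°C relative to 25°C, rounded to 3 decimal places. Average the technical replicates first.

Mean Ct: gene B 25°C 19.220; gene B 30°C 22.490; HKG 25°C 19.590; HKG 30°C 19.740
ΔCt(25°C) = 19.220 − 19.590 = -0.370
ΔCt(30°C) = 22.490 − 19.740 = 2.750
ΔΔCt = 2.750 − (-0.370) = 3.120
Fold change = 2^(−3.120) = 0.1150

0.115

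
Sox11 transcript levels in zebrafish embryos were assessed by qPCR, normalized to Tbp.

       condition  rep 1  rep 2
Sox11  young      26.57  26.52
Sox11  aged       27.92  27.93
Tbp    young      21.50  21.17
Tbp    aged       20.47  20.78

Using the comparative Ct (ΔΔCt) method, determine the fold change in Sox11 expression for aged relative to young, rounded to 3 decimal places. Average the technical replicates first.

Mean Ct: Sox11 young 26.545; Sox11 aged 27.925; Tbp young 21.335; Tbp aged 20.625
ΔCt(young) = 26.545 − 21.335 = 5.210
ΔCt(aged) = 27.925 − 20.625 = 7.300
ΔΔCt = 7.300 − 5.210 = 2.090
Fold change = 2^(−2.090) = 0.2349

0.235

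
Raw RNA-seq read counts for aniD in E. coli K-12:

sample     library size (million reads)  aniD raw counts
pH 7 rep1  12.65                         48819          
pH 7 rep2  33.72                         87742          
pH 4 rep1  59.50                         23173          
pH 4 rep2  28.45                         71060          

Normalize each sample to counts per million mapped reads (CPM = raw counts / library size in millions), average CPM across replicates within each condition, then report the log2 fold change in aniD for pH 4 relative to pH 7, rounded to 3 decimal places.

CPM(pH 7 rep1) = 48819 / 12.65 = 3859.2095
CPM(pH 7 rep2) = 87742 / 33.72 = 2602.0759
CPM(pH 4 rep1) = 23173 / 59.50 = 389.4622
CPM(pH 4 rep2) = 71060 / 28.45 = 2497.7153
mean CPM(pH 7) = 3230.6427; mean CPM(pH 4) = 1443.5887
Fold change = 1443.5887 / 3230.6427 = 0.44684
log2(0.44684) = -1.1622

-1.162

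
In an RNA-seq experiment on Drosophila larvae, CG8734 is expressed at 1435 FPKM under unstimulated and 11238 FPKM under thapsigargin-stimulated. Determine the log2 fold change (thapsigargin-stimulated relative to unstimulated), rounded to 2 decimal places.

Fold change = 11238 / 1435 = 7.8314
log2(7.8314) = 2.969

2.97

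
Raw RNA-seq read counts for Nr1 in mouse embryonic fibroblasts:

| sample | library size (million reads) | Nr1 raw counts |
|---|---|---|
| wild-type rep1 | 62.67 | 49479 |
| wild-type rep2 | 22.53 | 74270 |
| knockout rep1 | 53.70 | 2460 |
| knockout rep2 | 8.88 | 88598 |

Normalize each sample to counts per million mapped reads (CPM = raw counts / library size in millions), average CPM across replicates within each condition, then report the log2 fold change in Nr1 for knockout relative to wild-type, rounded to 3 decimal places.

1.295

CPM(wild-type rep1) = 49479 / 62.67 = 789.5165
CPM(wild-type rep2) = 74270 / 22.53 = 3296.4936
CPM(knockout rep1) = 2460 / 53.70 = 45.8101
CPM(knockout rep2) = 88598 / 8.88 = 9977.2523
mean CPM(wild-type) = 2043.0050; mean CPM(knockout) = 5011.5312
Fold change = 5011.5312 / 2043.0050 = 2.45302
log2(2.45302) = 1.2946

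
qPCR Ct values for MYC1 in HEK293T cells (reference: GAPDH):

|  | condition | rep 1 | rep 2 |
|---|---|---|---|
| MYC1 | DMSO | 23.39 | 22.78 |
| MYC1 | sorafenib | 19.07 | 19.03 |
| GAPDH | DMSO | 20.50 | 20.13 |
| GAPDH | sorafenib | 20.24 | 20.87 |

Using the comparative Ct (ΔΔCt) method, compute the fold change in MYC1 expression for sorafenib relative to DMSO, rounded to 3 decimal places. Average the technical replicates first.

19.360

Mean Ct: MYC1 DMSO 23.085; MYC1 sorafenib 19.050; GAPDH DMSO 20.315; GAPDH sorafenib 20.555
ΔCt(DMSO) = 23.085 − 20.315 = 2.770
ΔCt(sorafenib) = 19.050 − 20.555 = -1.505
ΔΔCt = -1.505 − 2.770 = -4.275
Fold change = 2^(−(-4.275)) = 2^4.275 = 19.3599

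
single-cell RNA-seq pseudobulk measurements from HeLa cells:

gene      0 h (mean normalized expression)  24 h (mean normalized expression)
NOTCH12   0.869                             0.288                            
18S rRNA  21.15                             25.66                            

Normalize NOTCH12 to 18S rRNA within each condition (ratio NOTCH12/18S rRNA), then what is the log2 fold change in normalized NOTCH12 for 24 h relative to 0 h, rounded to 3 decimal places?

-1.872

NOTCH12/18S rRNA (0 h) = 0.869 / 21.15 = 0.041087
NOTCH12/18S rRNA (24 h) = 0.288 / 25.66 = 0.011224
Fold change = 0.011224 / 0.041087 = 0.2732
log2(0.2732) = -1.8722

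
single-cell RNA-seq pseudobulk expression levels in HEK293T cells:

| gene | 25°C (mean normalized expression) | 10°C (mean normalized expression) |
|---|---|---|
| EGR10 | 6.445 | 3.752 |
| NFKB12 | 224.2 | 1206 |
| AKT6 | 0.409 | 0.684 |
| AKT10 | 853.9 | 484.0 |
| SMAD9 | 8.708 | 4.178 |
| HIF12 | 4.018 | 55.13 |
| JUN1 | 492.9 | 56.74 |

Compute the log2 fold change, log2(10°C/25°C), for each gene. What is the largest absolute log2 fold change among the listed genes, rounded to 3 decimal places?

3.778

log2(3.752/6.445) = -0.781  (EGR10)
log2(1206/224.2) = 2.427  (NFKB12)
log2(0.684/0.409) = 0.742  (AKT6)
log2(484.0/853.9) = -0.819  (AKT10)
log2(4.178/8.708) = -1.060  (SMAD9)
log2(55.13/4.018) = 3.778  (HIF12)
log2(56.74/492.9) = -3.119  (JUN1)
The largest magnitude belongs to HIF12.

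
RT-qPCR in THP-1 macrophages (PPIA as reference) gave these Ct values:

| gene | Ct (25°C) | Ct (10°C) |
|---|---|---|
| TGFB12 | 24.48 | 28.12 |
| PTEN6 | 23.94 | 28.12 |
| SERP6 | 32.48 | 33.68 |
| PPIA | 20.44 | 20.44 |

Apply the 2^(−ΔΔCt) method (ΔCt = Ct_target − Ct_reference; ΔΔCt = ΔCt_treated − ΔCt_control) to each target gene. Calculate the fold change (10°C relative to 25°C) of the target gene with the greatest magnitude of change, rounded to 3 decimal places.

0.055

TGFB12: ΔΔCt = (28.12−20.44) − (24.48−20.44) = 7.68 − 4.04 = 3.64; fold change = 2^-3.64 = 0.080
PTEN6: ΔΔCt = (28.12−20.44) − (23.94−20.44) = 7.68 − 3.50 = 4.18; fold change = 2^-4.18 = 0.055
SERP6: ΔΔCt = (33.68−20.44) − (32.48−20.44) = 13.24 − 12.04 = 1.20; fold change = 2^-1.20 = 0.435
PTEN6 has the largest |ΔΔCt| = 4.18.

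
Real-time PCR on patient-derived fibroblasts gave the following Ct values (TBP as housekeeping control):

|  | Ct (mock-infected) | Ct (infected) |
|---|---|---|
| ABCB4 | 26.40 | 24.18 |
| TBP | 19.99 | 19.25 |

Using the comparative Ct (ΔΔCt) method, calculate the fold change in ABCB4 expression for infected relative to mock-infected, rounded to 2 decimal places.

2.79

ΔCt(mock-infected) = 26.400 − 19.990 = 6.410
ΔCt(infected) = 24.180 − 19.250 = 4.930
ΔΔCt = 4.930 − 6.410 = -1.480
Fold change = 2^(−(-1.480)) = 2^1.480 = 2.789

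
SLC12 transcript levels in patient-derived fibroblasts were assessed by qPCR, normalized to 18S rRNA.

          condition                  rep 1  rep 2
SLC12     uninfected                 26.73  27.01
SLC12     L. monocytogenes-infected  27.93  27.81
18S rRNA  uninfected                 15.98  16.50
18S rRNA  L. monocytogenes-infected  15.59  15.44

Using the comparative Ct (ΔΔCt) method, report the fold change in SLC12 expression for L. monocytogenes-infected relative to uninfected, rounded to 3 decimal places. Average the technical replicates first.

0.302

Mean Ct: SLC12 uninfected 26.870; SLC12 L. monocytogenes-infected 27.870; 18S rRNA uninfected 16.240; 18S rRNA L. monocytogenes-infected 15.515
ΔCt(uninfected) = 26.870 − 16.240 = 10.630
ΔCt(L. monocytogenes-infected) = 27.870 − 15.515 = 12.355
ΔΔCt = 12.355 − 10.630 = 1.725
Fold change = 2^(−1.725) = 0.3025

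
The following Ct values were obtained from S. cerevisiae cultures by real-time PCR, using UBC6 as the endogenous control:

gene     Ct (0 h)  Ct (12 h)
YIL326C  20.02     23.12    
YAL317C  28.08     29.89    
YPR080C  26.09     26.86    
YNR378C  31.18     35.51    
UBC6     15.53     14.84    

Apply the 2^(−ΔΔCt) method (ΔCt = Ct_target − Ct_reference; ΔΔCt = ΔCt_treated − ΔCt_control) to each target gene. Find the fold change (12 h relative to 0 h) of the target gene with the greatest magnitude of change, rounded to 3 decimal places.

YIL326C: ΔΔCt = (23.12−14.84) − (20.02−15.53) = 8.28 − 4.49 = 3.79; fold change = 2^-3.79 = 0.072
YAL317C: ΔΔCt = (29.89−14.84) − (28.08−15.53) = 15.05 − 12.55 = 2.50; fold change = 2^-2.50 = 0.177
YPR080C: ΔΔCt = (26.86−14.84) − (26.09−15.53) = 12.02 − 10.56 = 1.46; fold change = 2^-1.46 = 0.363
YNR378C: ΔΔCt = (35.51−14.84) − (31.18−15.53) = 20.67 − 15.65 = 5.02; fold change = 2^-5.02 = 0.031
YNR378C has the largest |ΔΔCt| = 5.02.

0.031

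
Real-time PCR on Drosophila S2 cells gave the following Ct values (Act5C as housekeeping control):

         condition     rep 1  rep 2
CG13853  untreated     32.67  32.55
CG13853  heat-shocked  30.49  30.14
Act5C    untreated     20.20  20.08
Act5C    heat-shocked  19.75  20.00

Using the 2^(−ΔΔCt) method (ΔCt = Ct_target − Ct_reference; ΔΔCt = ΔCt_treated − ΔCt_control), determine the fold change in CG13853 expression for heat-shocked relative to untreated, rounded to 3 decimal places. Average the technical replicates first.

Mean Ct: CG13853 untreated 32.610; CG13853 heat-shocked 30.315; Act5C untreated 20.140; Act5C heat-shocked 19.875
ΔCt(untreated) = 32.610 − 20.140 = 12.470
ΔCt(heat-shocked) = 30.315 − 19.875 = 10.440
ΔΔCt = 10.440 − 12.470 = -2.030
Fold change = 2^(−(-2.030)) = 2^2.030 = 4.0840

4.084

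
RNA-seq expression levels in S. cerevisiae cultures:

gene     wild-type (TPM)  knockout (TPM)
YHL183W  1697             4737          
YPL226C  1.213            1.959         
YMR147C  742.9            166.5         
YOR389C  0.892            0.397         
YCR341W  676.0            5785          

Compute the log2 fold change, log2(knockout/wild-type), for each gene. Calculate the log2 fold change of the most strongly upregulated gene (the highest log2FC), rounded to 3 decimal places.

3.097

log2(4737/1697) = 1.481  (YHL183W)
log2(1.959/1.213) = 0.692  (YPL226C)
log2(166.5/742.9) = -2.158  (YMR147C)
log2(0.397/0.892) = -1.168  (YOR389C)
log2(5785/676.0) = 3.097  (YCR341W)
YCR341W is most strongly upregulated.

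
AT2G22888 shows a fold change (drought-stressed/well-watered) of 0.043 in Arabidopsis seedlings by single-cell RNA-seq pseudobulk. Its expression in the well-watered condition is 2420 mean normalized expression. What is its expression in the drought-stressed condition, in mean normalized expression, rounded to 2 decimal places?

104.06

drought-stressed expression = 2420 × 0.043 = 104.06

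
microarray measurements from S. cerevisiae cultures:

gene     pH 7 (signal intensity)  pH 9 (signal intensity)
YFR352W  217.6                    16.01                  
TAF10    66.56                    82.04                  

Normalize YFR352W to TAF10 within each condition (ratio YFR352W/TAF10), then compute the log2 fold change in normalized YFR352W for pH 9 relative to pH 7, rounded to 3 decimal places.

YFR352W/TAF10 (pH 7) = 217.6 / 66.56 = 3.2692
YFR352W/TAF10 (pH 9) = 16.01 / 82.04 = 0.19515
Fold change = 0.19515 / 3.2692 = 0.0597
log2(0.0597) = -4.0663

-4.066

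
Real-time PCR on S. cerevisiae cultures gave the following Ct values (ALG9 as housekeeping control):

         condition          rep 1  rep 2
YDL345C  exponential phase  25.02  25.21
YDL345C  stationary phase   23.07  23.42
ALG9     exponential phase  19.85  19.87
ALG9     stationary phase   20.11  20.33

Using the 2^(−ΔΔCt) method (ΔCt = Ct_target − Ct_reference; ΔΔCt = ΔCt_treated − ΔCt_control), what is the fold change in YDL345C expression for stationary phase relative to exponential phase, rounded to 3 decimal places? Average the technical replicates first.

Mean Ct: YDL345C exponential phase 25.115; YDL345C stationary phase 23.245; ALG9 exponential phase 19.860; ALG9 stationary phase 20.220
ΔCt(exponential phase) = 25.115 − 19.860 = 5.255
ΔCt(stationary phase) = 23.245 − 20.220 = 3.025
ΔΔCt = 3.025 − 5.255 = -2.230
Fold change = 2^(−(-2.230)) = 2^2.230 = 4.6913

4.691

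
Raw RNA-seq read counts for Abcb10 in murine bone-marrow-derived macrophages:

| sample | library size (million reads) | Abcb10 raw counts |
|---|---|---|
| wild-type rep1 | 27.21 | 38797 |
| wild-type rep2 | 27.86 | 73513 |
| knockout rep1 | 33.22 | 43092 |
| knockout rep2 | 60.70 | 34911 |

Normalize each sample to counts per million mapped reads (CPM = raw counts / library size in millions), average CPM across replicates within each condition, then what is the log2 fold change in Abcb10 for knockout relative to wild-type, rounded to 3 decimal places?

CPM(wild-type rep1) = 38797 / 27.21 = 1425.8361
CPM(wild-type rep2) = 73513 / 27.86 = 2638.6576
CPM(knockout rep1) = 43092 / 33.22 = 1297.1704
CPM(knockout rep2) = 34911 / 60.70 = 575.1400
mean CPM(wild-type) = 2032.2468; mean CPM(knockout) = 936.1552
Fold change = 936.1552 / 2032.2468 = 0.46065
log2(0.46065) = -1.1183

-1.118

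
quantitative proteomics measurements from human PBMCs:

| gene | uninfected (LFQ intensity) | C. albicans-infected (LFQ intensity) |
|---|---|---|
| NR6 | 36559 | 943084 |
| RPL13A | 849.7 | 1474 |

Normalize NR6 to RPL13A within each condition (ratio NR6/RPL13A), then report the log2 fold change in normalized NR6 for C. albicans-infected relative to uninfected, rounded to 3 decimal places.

NR6/RPL13A (uninfected) = 36559 / 849.7 = 43.026
NR6/RPL13A (C. albicans-infected) = 943084 / 1474 = 639.81
Fold change = 639.81 / 43.026 = 14.8705
log2(14.8705) = 3.8944

3.894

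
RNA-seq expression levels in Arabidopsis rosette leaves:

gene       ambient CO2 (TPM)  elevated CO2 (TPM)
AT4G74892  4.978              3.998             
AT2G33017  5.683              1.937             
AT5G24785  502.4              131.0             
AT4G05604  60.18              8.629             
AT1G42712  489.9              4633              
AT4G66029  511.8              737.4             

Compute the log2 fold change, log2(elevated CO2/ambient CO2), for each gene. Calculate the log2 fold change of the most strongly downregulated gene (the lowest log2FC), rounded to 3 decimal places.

log2(3.998/4.978) = -0.316  (AT4G74892)
log2(1.937/5.683) = -1.553  (AT2G33017)
log2(131.0/502.4) = -1.939  (AT5G24785)
log2(8.629/60.18) = -2.802  (AT4G05604)
log2(4633/489.9) = 3.241  (AT1G42712)
log2(737.4/511.8) = 0.527  (AT4G66029)
AT4G05604 is most strongly downregulated.

-2.802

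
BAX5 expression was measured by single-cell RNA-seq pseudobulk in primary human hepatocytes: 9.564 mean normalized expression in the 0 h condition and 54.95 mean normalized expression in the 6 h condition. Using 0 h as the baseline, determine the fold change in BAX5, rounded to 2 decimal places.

5.75

Fold change = 54.95 / 9.564 = 5.746
BAX5 is upregulated.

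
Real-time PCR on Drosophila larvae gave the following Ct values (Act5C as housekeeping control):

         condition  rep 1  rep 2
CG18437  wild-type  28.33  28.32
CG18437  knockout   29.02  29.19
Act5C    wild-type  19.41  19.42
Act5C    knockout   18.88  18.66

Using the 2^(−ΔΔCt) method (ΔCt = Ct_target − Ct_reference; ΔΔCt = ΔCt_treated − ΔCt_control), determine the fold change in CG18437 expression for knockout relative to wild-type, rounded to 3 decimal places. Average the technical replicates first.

0.372

Mean Ct: CG18437 wild-type 28.325; CG18437 knockout 29.105; Act5C wild-type 19.415; Act5C knockout 18.770
ΔCt(wild-type) = 28.325 − 19.415 = 8.910
ΔCt(knockout) = 29.105 − 18.770 = 10.335
ΔΔCt = 10.335 − 8.910 = 1.425
Fold change = 2^(−1.425) = 0.3724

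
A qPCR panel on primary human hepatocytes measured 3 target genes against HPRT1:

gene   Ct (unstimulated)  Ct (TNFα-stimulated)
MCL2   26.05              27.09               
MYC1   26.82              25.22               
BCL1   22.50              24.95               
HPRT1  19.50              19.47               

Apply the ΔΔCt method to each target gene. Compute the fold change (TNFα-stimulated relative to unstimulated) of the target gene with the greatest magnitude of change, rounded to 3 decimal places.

0.179

MCL2: ΔΔCt = (27.09−19.47) − (26.05−19.50) = 7.62 − 6.55 = 1.07; fold change = 2^-1.07 = 0.476
MYC1: ΔΔCt = (25.22−19.47) − (26.82−19.50) = 5.75 − 7.32 = -1.57; fold change = 2^1.57 = 2.969
BCL1: ΔΔCt = (24.95−19.47) − (22.50−19.50) = 5.48 − 3.00 = 2.48; fold change = 2^-2.48 = 0.179
BCL1 has the largest |ΔΔCt| = 2.48.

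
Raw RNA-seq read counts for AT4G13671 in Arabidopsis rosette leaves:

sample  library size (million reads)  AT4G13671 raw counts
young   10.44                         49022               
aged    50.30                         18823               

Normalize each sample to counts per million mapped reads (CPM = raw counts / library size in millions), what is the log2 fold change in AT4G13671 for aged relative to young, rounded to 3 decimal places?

CPM(young) = 49022 / 10.44 = 4695.5939
CPM(aged) = 18823 / 50.30 = 374.2147
Fold change = 374.2147 / 4695.5939 = 0.07969
log2(0.07969) = -3.6494

-3.649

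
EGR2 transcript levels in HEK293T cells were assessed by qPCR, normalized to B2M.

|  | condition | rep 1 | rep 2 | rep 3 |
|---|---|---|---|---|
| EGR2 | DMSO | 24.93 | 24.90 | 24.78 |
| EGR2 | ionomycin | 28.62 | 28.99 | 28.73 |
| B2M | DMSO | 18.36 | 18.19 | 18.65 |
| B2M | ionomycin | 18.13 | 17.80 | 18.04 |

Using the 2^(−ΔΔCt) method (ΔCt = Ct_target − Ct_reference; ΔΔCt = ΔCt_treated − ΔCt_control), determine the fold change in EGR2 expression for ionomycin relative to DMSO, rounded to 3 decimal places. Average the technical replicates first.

0.050

Mean Ct: EGR2 DMSO 24.870; EGR2 ionomycin 28.780; B2M DMSO 18.400; B2M ionomycin 17.990
ΔCt(DMSO) = 24.870 − 18.400 = 6.470
ΔCt(ionomycin) = 28.780 − 17.990 = 10.790
ΔΔCt = 10.790 − 6.470 = 4.320
Fold change = 2^(−4.320) = 0.0501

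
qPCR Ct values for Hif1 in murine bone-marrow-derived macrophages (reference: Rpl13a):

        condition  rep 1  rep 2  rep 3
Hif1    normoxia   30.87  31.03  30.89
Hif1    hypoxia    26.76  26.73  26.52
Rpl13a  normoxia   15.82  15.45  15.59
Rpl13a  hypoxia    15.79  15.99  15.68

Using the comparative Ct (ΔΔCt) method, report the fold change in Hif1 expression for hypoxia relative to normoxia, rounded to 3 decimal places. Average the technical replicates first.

22.009

Mean Ct: Hif1 normoxia 30.930; Hif1 hypoxia 26.670; Rpl13a normoxia 15.620; Rpl13a hypoxia 15.820
ΔCt(normoxia) = 30.930 − 15.620 = 15.310
ΔCt(hypoxia) = 26.670 − 15.820 = 10.850
ΔΔCt = 10.850 − 15.310 = -4.460
Fold change = 2^(−(-4.460)) = 2^4.460 = 22.0087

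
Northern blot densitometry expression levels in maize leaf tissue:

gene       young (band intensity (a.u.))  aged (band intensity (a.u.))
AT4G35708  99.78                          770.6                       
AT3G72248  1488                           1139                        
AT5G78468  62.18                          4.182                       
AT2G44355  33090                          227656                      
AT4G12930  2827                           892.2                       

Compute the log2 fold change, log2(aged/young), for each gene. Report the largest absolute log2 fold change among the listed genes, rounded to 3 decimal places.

3.894

log2(770.6/99.78) = 2.949  (AT4G35708)
log2(1139/1488) = -0.386  (AT3G72248)
log2(4.182/62.18) = -3.894  (AT5G78468)
log2(227656/33090) = 2.782  (AT2G44355)
log2(892.2/2827) = -1.664  (AT4G12930)
The largest magnitude belongs to AT5G78468.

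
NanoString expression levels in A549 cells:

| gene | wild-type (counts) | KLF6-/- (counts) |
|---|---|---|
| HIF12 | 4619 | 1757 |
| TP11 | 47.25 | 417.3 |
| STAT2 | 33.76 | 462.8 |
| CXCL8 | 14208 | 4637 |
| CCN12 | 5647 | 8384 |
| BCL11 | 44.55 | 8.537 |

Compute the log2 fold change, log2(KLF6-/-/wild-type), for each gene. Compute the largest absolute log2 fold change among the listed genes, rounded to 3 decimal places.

log2(1757/4619) = -1.394  (HIF12)
log2(417.3/47.25) = 3.143  (TP11)
log2(462.8/33.76) = 3.777  (STAT2)
log2(4637/14208) = -1.615  (CXCL8)
log2(8384/5647) = 0.570  (CCN12)
log2(8.537/44.55) = -2.384  (BCL11)
The largest magnitude belongs to STAT2.

3.777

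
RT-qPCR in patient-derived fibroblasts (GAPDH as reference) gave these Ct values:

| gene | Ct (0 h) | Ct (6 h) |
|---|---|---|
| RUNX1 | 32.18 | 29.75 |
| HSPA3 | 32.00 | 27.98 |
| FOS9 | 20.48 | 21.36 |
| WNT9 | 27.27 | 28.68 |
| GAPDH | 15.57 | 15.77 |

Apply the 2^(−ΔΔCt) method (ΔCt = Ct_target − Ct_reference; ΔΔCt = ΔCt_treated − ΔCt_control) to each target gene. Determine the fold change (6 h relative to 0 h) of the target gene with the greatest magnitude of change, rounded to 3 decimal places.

RUNX1: ΔΔCt = (29.75−15.77) − (32.18−15.57) = 13.98 − 16.61 = -2.63; fold change = 2^2.63 = 6.190
HSPA3: ΔΔCt = (27.98−15.77) − (32.00−15.57) = 12.21 − 16.43 = -4.22; fold change = 2^4.22 = 18.636
FOS9: ΔΔCt = (21.36−15.77) − (20.48−15.57) = 5.59 − 4.91 = 0.68; fold change = 2^-0.68 = 0.624
WNT9: ΔΔCt = (28.68−15.77) − (27.27−15.57) = 12.91 − 11.70 = 1.21; fold change = 2^-1.21 = 0.432
HSPA3 has the largest |ΔΔCt| = 4.22.

18.636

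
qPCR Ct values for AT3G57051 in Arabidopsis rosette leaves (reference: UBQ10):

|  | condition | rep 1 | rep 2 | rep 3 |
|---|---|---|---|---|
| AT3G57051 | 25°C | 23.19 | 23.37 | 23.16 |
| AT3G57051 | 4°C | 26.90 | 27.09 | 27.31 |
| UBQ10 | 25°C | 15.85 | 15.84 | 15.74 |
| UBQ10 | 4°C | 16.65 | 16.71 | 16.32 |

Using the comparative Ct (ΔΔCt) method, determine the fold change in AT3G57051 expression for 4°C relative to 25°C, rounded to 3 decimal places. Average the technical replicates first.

0.116

Mean Ct: AT3G57051 25°C 23.240; AT3G57051 4°C 27.100; UBQ10 25°C 15.810; UBQ10 4°C 16.560
ΔCt(25°C) = 23.240 − 15.810 = 7.430
ΔCt(4°C) = 27.100 − 16.560 = 10.540
ΔΔCt = 10.540 − 7.430 = 3.110
Fold change = 2^(−3.110) = 0.1158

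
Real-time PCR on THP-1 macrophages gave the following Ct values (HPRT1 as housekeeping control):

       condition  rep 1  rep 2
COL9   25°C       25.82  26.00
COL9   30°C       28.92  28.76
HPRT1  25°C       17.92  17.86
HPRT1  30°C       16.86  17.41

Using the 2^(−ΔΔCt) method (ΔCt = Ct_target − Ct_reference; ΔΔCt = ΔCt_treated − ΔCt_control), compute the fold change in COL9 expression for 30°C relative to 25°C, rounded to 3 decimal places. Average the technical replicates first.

0.078

Mean Ct: COL9 25°C 25.910; COL9 30°C 28.840; HPRT1 25°C 17.890; HPRT1 30°C 17.135
ΔCt(25°C) = 25.910 − 17.890 = 8.020
ΔCt(30°C) = 28.840 − 17.135 = 11.705
ΔΔCt = 11.705 − 8.020 = 3.685
Fold change = 2^(−3.685) = 0.0778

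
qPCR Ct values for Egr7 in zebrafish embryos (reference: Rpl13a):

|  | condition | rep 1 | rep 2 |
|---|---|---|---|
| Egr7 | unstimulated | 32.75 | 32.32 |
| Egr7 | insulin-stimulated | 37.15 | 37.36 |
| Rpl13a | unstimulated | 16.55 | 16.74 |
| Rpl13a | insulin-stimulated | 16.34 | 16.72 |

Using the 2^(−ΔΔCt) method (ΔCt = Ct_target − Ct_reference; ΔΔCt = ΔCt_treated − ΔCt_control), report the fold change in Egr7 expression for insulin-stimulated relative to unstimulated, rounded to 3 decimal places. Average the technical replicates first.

Mean Ct: Egr7 unstimulated 32.535; Egr7 insulin-stimulated 37.255; Rpl13a unstimulated 16.645; Rpl13a insulin-stimulated 16.530
ΔCt(unstimulated) = 32.535 − 16.645 = 15.890
ΔCt(insulin-stimulated) = 37.255 − 16.530 = 20.725
ΔΔCt = 20.725 − 15.890 = 4.835
Fold change = 2^(−4.835) = 0.0350

0.035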